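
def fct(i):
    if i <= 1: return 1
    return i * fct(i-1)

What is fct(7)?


fct(7)
= 7 * fct(6)
= 7 * 6 * fct(5)
= 7 * 6 * 5 * fct(4)
= 7 * 6 * 5 * 4 * fct(3)
= 7 * 6 * 5 * 4 * 3 * fct(2)
= 7 * 6 * 5 * 4 * 3 * 2 * fct(1)
= 7 * 6 * 5 * 4 * 3 * 2 * 1
= 5040

5040


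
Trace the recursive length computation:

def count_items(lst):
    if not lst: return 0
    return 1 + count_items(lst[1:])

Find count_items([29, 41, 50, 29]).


count_items([29, 41, 50, 29]) = 1 + count_items([41, 50, 29])
count_items([41, 50, 29]) = 1 + count_items([50, 29])
count_items([50, 29]) = 1 + count_items([29])
count_items([29]) = 1 + count_items([])
count_items([]) = 0  (base case)
Unwinding: 1 + 1 + 1 + 1 + 0 = 4

4


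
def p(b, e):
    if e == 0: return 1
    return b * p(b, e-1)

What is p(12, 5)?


p(12, 5)
= 12 * p(12, 4)
= 12 * 12 * p(12, 3)
= 12 * 12 * 12 * p(12, 2)
= 12 * 12 * 12 * 12 * p(12, 1)
= 12 * 12 * 12 * 12 * 12 * p(12, 0)
= 12 * 12 * 12 * 12 * 12 * 1
= 248832

248832


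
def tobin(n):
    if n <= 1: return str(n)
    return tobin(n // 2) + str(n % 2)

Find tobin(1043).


tobin(1043) = tobin(521) + '1'
tobin(521) = tobin(260) + '1'
tobin(260) = tobin(130) + '0'
tobin(130) = tobin(65) + '0'
tobin(65) = tobin(32) + '1'
tobin(32) = tobin(16) + '0'
tobin(16) = tobin(8) + '0'
tobin(8) = tobin(4) + '0'
tobin(4) = tobin(2) + '0'
tobin(2) = tobin(1) + '0'
tobin(1) = '1'  (base case)
Concatenating: '1' + '0' + '0' + '0' + '0' + '0' + '1' + '0' + '0' + '1' + '1' = '10000010011'

10000010011


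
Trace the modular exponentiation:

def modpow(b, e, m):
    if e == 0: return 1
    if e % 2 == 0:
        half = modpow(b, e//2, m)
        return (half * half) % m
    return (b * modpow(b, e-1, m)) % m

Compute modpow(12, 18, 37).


modpow(12, 18, 37): e is even, compute modpow(12, 9, 37)
  modpow(12, 9, 37): e is odd, compute modpow(12, 8, 37)
    modpow(12, 8, 37): e is even, compute modpow(12, 4, 37)
      modpow(12, 4, 37): e is even, compute modpow(12, 2, 37)
        modpow(12, 2, 37): e is even, compute modpow(12, 1, 37)
          modpow(12, 1, 37): e is odd, compute modpow(12, 0, 37)
          modpow(12, 0, 37) = 1
          (12 * 1) % 37 = 12
        half=12, (12*12) % 37 = 33
      half=33, (33*33) % 37 = 16
    half=16, (16*16) % 37 = 34
  (12 * 34) % 37 = 1
half=1, (1*1) % 37 = 1

1


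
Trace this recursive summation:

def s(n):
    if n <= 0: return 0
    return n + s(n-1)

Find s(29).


s(29)
= 29 + 28 + 27 + 26 + 25 + 24 + 23 + 22 + 21 + 20 + 19 + 18 + 17 + 16 + 15 + 14 + 13 + 12 + 11 + 10 + 9 + 8 + 7 + 6 + 5 + 4 + 3 + 2 + 1 + s(0)
= 29 + 28 + 27 + 26 + 25 + 24 + 23 + 22 + 21 + 20 + 19 + 18 + 17 + 16 + 15 + 14 + 13 + 12 + 11 + 10 + 9 + 8 + 7 + 6 + 5 + 4 + 3 + 2 + 1 + 0
= 435

435


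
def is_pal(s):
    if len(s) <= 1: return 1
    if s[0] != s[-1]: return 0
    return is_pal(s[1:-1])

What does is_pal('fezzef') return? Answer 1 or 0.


is_pal('fezzef'): s[0]='f' == s[-1]='f' -> check is_pal('ezze')
is_pal('ezze'): s[0]='e' == s[-1]='e' -> check is_pal('zz')
is_pal('zz'): s[0]='z' == s[-1]='z' -> check is_pal('')
is_pal(''): len <= 1 -> return 1  (base case)
Result: 1 (palindrome)

1


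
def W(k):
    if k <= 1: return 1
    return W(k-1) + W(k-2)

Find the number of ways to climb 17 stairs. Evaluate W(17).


Building up from base cases:
W(0) = 1
W(1) = 1
W(2) = W(1) + W(0) = 1 + 1 = 2
W(3) = W(2) + W(1) = 2 + 1 = 3
W(4) = W(3) + W(2) = 3 + 2 = 5
W(5) = W(4) + W(3) = 5 + 3 = 8
W(6) = W(5) + W(4) = 8 + 5 = 13
W(7) = W(6) + W(5) = 13 + 8 = 21
W(8) = W(7) + W(6) = 21 + 13 = 34
W(9) = W(8) + W(7) = 34 + 21 = 55
W(10) = W(9) + W(8) = 55 + 34 = 89
W(11) = W(10) + W(9) = 89 + 55 = 144
W(12) = W(11) + W(10) = 144 + 89 = 233
W(13) = W(12) + W(11) = 233 + 144 = 377
W(14) = W(13) + W(12) = 377 + 233 = 610
W(15) = W(14) + W(13) = 610 + 377 = 987
W(16) = W(15) + W(14) = 987 + 610 = 1597
W(17) = W(16) + W(15) = 1597 + 987 = 2584

2584


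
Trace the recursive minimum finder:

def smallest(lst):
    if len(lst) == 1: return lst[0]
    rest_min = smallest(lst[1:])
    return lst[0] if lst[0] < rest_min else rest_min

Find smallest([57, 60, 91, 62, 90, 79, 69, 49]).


smallest([57, 60, 91, 62, 90, 79, 69, 49]): compare 57 with smallest([60, 91, 62, 90, 79, 69, 49])
smallest([60, 91, 62, 90, 79, 69, 49]): compare 60 with smallest([91, 62, 90, 79, 69, 49])
smallest([91, 62, 90, 79, 69, 49]): compare 91 with smallest([62, 90, 79, 69, 49])
smallest([62, 90, 79, 69, 49]): compare 62 with smallest([90, 79, 69, 49])
smallest([90, 79, 69, 49]): compare 90 with smallest([79, 69, 49])
smallest([79, 69, 49]): compare 79 with smallest([69, 49])
smallest([69, 49]): compare 69 with smallest([49])
smallest([49]) = 49  (base case)
Compare 69 with 49 -> 49
Compare 79 with 49 -> 49
Compare 90 with 49 -> 49
Compare 62 with 49 -> 49
Compare 91 with 49 -> 49
Compare 60 with 49 -> 49
Compare 57 with 49 -> 49

49


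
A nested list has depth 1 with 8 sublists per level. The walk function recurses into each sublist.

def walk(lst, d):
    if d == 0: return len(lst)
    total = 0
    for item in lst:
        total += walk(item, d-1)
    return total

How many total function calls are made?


At depth 0 (root): 1 call
At depth 1: each of 1 parents calls walk on 8 children = 8 calls
Total: 1 + 8 = 9

9


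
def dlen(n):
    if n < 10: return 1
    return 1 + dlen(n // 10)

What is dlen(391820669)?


dlen(391820669) = 1 + dlen(39182066)
dlen(39182066) = 1 + dlen(3918206)
dlen(3918206) = 1 + dlen(391820)
dlen(391820) = 1 + dlen(39182)
dlen(39182) = 1 + dlen(3918)
dlen(3918) = 1 + dlen(391)
dlen(391) = 1 + dlen(39)
dlen(39) = 1 + dlen(3)
dlen(3) = 1  (base case: 3 < 10)
Unwinding: 1 + 1 + 1 + 1 + 1 + 1 + 1 + 1 + 1 = 9

9


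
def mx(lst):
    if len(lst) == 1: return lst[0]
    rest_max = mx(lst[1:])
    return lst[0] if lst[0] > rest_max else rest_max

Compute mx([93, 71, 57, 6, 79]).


mx([93, 71, 57, 6, 79]): compare 93 with mx([71, 57, 6, 79])
mx([71, 57, 6, 79]): compare 71 with mx([57, 6, 79])
mx([57, 6, 79]): compare 57 with mx([6, 79])
mx([6, 79]): compare 6 with mx([79])
mx([79]) = 79  (base case)
Compare 6 with 79 -> 79
Compare 57 with 79 -> 79
Compare 71 with 79 -> 79
Compare 93 with 79 -> 93

93


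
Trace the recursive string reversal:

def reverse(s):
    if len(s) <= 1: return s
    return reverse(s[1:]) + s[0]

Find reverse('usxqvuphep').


reverse('usxqvuphep') = reverse('sxqvuphep') + 'u'
reverse('sxqvuphep') = reverse('xqvuphep') + 's'
reverse('xqvuphep') = reverse('qvuphep') + 'x'
reverse('qvuphep') = reverse('vuphep') + 'q'
reverse('vuphep') = reverse('uphep') + 'v'
reverse('uphep') = reverse('phep') + 'u'
reverse('phep') = reverse('hep') + 'p'
reverse('hep') = reverse('ep') + 'h'
reverse('ep') = reverse('p') + 'e'
reverse('p') = 'p'  (base case)
Concatenating: 'p' + 'e' + 'h' + 'p' + 'u' + 'v' + 'q' + 'x' + 's' + 'u' = 'pehpuvqxsu'

pehpuvqxsu


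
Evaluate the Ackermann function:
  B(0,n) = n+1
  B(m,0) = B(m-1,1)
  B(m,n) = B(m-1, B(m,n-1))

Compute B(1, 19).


B(1, 19) = B(0, B(1, 18))
  B(1, 18) = B(0, B(1, 17))
    B(1, 17) = B(0, B(1, 16))
      B(1, 16) = B(0, B(1, 15))
        B(1, 15) = B(0, B(1, 14))
          B(1, 14) = B(0, B(1, 13))
          B(1, 13) = B(0, B(1, 12))
          B(1, 12) = B(0, B(1, 11))
          B(1, 11) = B(0, B(1, 10))
          B(1, 10) = B(0, B(1, 9))
          B(1, 9) = B(0, B(1, 8))
          B(1, 8) = B(0, B(1, 7))
          B(1, 7) = B(0, B(1, 6))
          B(1, 6) = B(0, B(1, 5))
          B(1, 5) = B(0, B(1, 4))
          B(1, 4) = B(0, B(1, 3))
          B(1, 3) = B(0, B(1, 2))
          B(1, 2) = B(0, B(1, 1))
          B(1, 1) = B(0, B(1, 0))
          B(1, 0) = B(0, 1)
          B(0, 1) = 2
            = B(0, 2)
          B(0, 2) = 3
            = B(0, 3)
          B(0, 3) = 4
... (trace truncated)
Result: B(1, 19) = 21

21


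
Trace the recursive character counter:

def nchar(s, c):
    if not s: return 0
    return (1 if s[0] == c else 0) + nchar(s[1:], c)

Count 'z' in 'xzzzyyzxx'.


s[0]='x' != 'z' -> 0
s[0]='z' == 'z' -> 1
s[0]='z' == 'z' -> 1
s[0]='z' == 'z' -> 1
s[0]='y' != 'z' -> 0
s[0]='y' != 'z' -> 0
s[0]='z' == 'z' -> 1
s[0]='x' != 'z' -> 0
s[0]='x' != 'z' -> 0
Sum: 0 + 1 + 1 + 1 + 0 + 0 + 1 + 0 + 0 = 4

4


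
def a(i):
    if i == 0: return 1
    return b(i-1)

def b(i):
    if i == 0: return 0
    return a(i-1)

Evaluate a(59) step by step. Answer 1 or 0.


a(59) = b(58)
b(58) = a(57)
a(57) = b(56)
b(56) = a(55)
a(55) = b(54)
b(54) = a(53)
a(53) = b(52)
b(52) = a(51)
a(51) = b(50)
b(50) = a(49)
a(49) = b(48)
b(48) = a(47)
a(47) = b(46)
b(46) = a(45)
a(45) = b(44)
b(44) = a(43)
a(43) = b(42)
b(42) = a(41)
a(41) = b(40)
b(40) = a(39)
a(39) = b(38)
b(38) = a(37)
a(37) = b(36)
b(36) = a(35)
a(35) = b(34)
b(34) = a(33)
a(33) = b(32)
b(32) = a(31)
a(31) = b(30)
b(30) = a(29)
a(29) = b(28)
b(28) = a(27)
a(27) = b(26)
b(26) = a(25)
a(25) = b(24)
b(24) = a(23)
a(23) = b(22)
b(22) = a(21)
a(21) = b(20)
b(20) = a(19)
a(19) = b(18)
b(18) = a(17)
a(17) = b(16)
b(16) = a(15)
a(15) = b(14)
b(14) = a(13)
a(13) = b(12)
b(12) = a(11)
a(11) = b(10)
b(10) = a(9)
a(9) = b(8)
b(8) = a(7)
a(7) = b(6)
b(6) = a(5)
a(5) = b(4)
b(4) = a(3)
a(3) = b(2)
b(2) = a(1)
a(1) = b(0)
b(0) = 0  (base case)
Result: 0

0


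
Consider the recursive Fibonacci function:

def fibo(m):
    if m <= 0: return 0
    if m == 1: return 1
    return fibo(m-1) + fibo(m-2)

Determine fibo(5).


Computing fibo(5) bottom-up:
fibo(0) = 0
fibo(1) = 1
fibo(2) = fibo(1) + fibo(0) = 1 + 0 = 1
fibo(3) = fibo(2) + fibo(1) = 1 + 1 = 2
fibo(4) = fibo(3) + fibo(2) = 2 + 1 = 3
fibo(5) = fibo(4) + fibo(3) = 3 + 2 = 5

5


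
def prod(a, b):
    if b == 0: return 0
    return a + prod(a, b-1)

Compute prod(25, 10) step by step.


prod(25, 10) = 25 + prod(25, 9)
prod(25, 9) = 25 + prod(25, 8)
prod(25, 8) = 25 + prod(25, 7)
prod(25, 7) = 25 + prod(25, 6)
prod(25, 6) = 25 + prod(25, 5)
prod(25, 5) = 25 + prod(25, 4)
prod(25, 4) = 25 + prod(25, 3)
prod(25, 3) = 25 + prod(25, 2)
prod(25, 2) = 25 + prod(25, 1)
prod(25, 1) = 25 + prod(25, 0)
prod(25, 0) = 0  (base case)
Total: 25 + 25 + 25 + 25 + 25 + 25 + 25 + 25 + 25 + 25 + 0 = 250

250


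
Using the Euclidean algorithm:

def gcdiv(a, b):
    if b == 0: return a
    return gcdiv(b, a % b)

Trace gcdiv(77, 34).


gcdiv(77, 34) = gcdiv(34, 9)
gcdiv(34, 9) = gcdiv(9, 7)
gcdiv(9, 7) = gcdiv(7, 2)
gcdiv(7, 2) = gcdiv(2, 1)
gcdiv(2, 1) = gcdiv(1, 0)
gcdiv(1, 0) = 1  (base case)

1


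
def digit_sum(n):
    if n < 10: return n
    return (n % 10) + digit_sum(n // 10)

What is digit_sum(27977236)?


digit_sum(27977236) = 6 + digit_sum(2797723)
digit_sum(2797723) = 3 + digit_sum(279772)
digit_sum(279772) = 2 + digit_sum(27977)
digit_sum(27977) = 7 + digit_sum(2797)
digit_sum(2797) = 7 + digit_sum(279)
digit_sum(279) = 9 + digit_sum(27)
digit_sum(27) = 7 + digit_sum(2)
digit_sum(2) = 2  (base case)
Total: 6 + 3 + 2 + 7 + 7 + 9 + 7 + 2 = 43

43


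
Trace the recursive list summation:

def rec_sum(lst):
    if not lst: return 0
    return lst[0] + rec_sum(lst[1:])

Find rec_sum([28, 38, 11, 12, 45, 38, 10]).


rec_sum([28, 38, 11, 12, 45, 38, 10]) = 28 + rec_sum([38, 11, 12, 45, 38, 10])
rec_sum([38, 11, 12, 45, 38, 10]) = 38 + rec_sum([11, 12, 45, 38, 10])
rec_sum([11, 12, 45, 38, 10]) = 11 + rec_sum([12, 45, 38, 10])
rec_sum([12, 45, 38, 10]) = 12 + rec_sum([45, 38, 10])
rec_sum([45, 38, 10]) = 45 + rec_sum([38, 10])
rec_sum([38, 10]) = 38 + rec_sum([10])
rec_sum([10]) = 10 + rec_sum([])
rec_sum([]) = 0  (base case)
Total: 28 + 38 + 11 + 12 + 45 + 38 + 10 + 0 = 182

182


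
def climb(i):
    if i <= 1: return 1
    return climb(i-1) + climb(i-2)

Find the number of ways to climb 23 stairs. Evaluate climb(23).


Building up from base cases:
climb(0) = 1
climb(1) = 1
climb(2) = climb(1) + climb(0) = 1 + 1 = 2
climb(3) = climb(2) + climb(1) = 2 + 1 = 3
climb(4) = climb(3) + climb(2) = 3 + 2 = 5
climb(5) = climb(4) + climb(3) = 5 + 3 = 8
climb(6) = climb(5) + climb(4) = 8 + 5 = 13
climb(7) = climb(6) + climb(5) = 13 + 8 = 21
climb(8) = climb(7) + climb(6) = 21 + 13 = 34
climb(9) = climb(8) + climb(7) = 34 + 21 = 55
climb(10) = climb(9) + climb(8) = 55 + 34 = 89
climb(11) = climb(10) + climb(9) = 89 + 55 = 144
climb(12) = climb(11) + climb(10) = 144 + 89 = 233
climb(13) = climb(12) + climb(11) = 233 + 144 = 377
climb(14) = climb(13) + climb(12) = 377 + 233 = 610
climb(15) = climb(14) + climb(13) = 610 + 377 = 987
climb(16) = climb(15) + climb(14) = 987 + 610 = 1597
climb(17) = climb(16) + climb(15) = 1597 + 987 = 2584
climb(18) = climb(17) + climb(16) = 2584 + 1597 = 4181
climb(19) = climb(18) + climb(17) = 4181 + 2584 = 6765
climb(20) = climb(19) + climb(18) = 6765 + 4181 = 10946
climb(21) = climb(20) + climb(19) = 10946 + 6765 = 17711
climb(22) = climb(21) + climb(20) = 17711 + 10946 = 28657
climb(23) = climb(22) + climb(21) = 28657 + 17711 = 46368

46368


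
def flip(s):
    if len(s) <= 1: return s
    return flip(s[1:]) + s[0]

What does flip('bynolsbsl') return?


flip('bynolsbsl') = flip('ynolsbsl') + 'b'
flip('ynolsbsl') = flip('nolsbsl') + 'y'
flip('nolsbsl') = flip('olsbsl') + 'n'
flip('olsbsl') = flip('lsbsl') + 'o'
flip('lsbsl') = flip('sbsl') + 'l'
flip('sbsl') = flip('bsl') + 's'
flip('bsl') = flip('sl') + 'b'
flip('sl') = flip('l') + 's'
flip('l') = 'l'  (base case)
Concatenating: 'l' + 's' + 'b' + 's' + 'l' + 'o' + 'n' + 'y' + 'b' = 'lsbslonyb'

lsbslonyb


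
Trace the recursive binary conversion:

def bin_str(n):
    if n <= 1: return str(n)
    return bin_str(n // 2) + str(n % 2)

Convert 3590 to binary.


bin_str(3590) = bin_str(1795) + '0'
bin_str(1795) = bin_str(897) + '1'
bin_str(897) = bin_str(448) + '1'
bin_str(448) = bin_str(224) + '0'
bin_str(224) = bin_str(112) + '0'
bin_str(112) = bin_str(56) + '0'
bin_str(56) = bin_str(28) + '0'
bin_str(28) = bin_str(14) + '0'
bin_str(14) = bin_str(7) + '0'
bin_str(7) = bin_str(3) + '1'
bin_str(3) = bin_str(1) + '1'
bin_str(1) = '1'  (base case)
Concatenating: '1' + '1' + '1' + '0' + '0' + '0' + '0' + '0' + '0' + '1' + '1' + '0' = '111000000110'

111000000110


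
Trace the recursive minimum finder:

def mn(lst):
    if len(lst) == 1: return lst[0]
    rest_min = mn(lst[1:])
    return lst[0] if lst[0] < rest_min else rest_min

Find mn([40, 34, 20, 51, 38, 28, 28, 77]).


mn([40, 34, 20, 51, 38, 28, 28, 77]): compare 40 with mn([34, 20, 51, 38, 28, 28, 77])
mn([34, 20, 51, 38, 28, 28, 77]): compare 34 with mn([20, 51, 38, 28, 28, 77])
mn([20, 51, 38, 28, 28, 77]): compare 20 with mn([51, 38, 28, 28, 77])
mn([51, 38, 28, 28, 77]): compare 51 with mn([38, 28, 28, 77])
mn([38, 28, 28, 77]): compare 38 with mn([28, 28, 77])
mn([28, 28, 77]): compare 28 with mn([28, 77])
mn([28, 77]): compare 28 with mn([77])
mn([77]) = 77  (base case)
Compare 28 with 77 -> 28
Compare 28 with 28 -> 28
Compare 38 with 28 -> 28
Compare 51 with 28 -> 28
Compare 20 with 28 -> 20
Compare 34 with 20 -> 20
Compare 40 with 20 -> 20

20


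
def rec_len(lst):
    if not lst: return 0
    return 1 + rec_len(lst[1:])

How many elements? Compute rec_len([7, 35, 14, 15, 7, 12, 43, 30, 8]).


rec_len([7, 35, 14, 15, 7, 12, 43, 30, 8]) = 1 + rec_len([35, 14, 15, 7, 12, 43, 30, 8])
rec_len([35, 14, 15, 7, 12, 43, 30, 8]) = 1 + rec_len([14, 15, 7, 12, 43, 30, 8])
rec_len([14, 15, 7, 12, 43, 30, 8]) = 1 + rec_len([15, 7, 12, 43, 30, 8])
rec_len([15, 7, 12, 43, 30, 8]) = 1 + rec_len([7, 12, 43, 30, 8])
rec_len([7, 12, 43, 30, 8]) = 1 + rec_len([12, 43, 30, 8])
rec_len([12, 43, 30, 8]) = 1 + rec_len([43, 30, 8])
rec_len([43, 30, 8]) = 1 + rec_len([30, 8])
rec_len([30, 8]) = 1 + rec_len([8])
rec_len([8]) = 1 + rec_len([])
rec_len([]) = 0  (base case)
Unwinding: 1 + 1 + 1 + 1 + 1 + 1 + 1 + 1 + 1 + 0 = 9

9


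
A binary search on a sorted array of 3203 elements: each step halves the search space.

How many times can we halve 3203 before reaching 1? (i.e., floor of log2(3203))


3203 / 2 = 1601
1601 / 2 = 800
800 / 2 = 400
400 / 2 = 200
200 / 2 = 100
100 / 2 = 50
50 / 2 = 25
25 / 2 = 12
12 / 2 = 6
6 / 2 = 3
3 / 2 = 1
Reached 1 after 11 halvings

11


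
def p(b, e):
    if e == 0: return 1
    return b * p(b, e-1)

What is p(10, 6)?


p(10, 6)
= 10 * p(10, 5)
= 10 * 10 * p(10, 4)
= 10 * 10 * 10 * p(10, 3)
= 10 * 10 * 10 * 10 * p(10, 2)
= 10 * 10 * 10 * 10 * 10 * p(10, 1)
= 10 * 10 * 10 * 10 * 10 * 10 * p(10, 0)
= 10 * 10 * 10 * 10 * 10 * 10 * 1
= 1000000

1000000


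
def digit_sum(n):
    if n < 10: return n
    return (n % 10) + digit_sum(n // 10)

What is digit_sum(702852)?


digit_sum(702852) = 2 + digit_sum(70285)
digit_sum(70285) = 5 + digit_sum(7028)
digit_sum(7028) = 8 + digit_sum(702)
digit_sum(702) = 2 + digit_sum(70)
digit_sum(70) = 0 + digit_sum(7)
digit_sum(7) = 7  (base case)
Total: 2 + 5 + 8 + 2 + 0 + 7 = 24

24


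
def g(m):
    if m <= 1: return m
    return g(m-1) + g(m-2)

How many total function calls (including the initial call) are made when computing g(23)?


Let C(n) = total calls for g(n)
C(0) = 1, C(1) = 1
C(2) = 1 + C(1) + C(0) = 1 + 1 + 1 = 3
C(3) = 1 + C(2) + C(1) = 1 + 3 + 1 = 5
C(4) = 1 + C(3) + C(2) = 1 + 5 + 3 = 9
C(5) = 1 + C(4) + C(3) = 1 + 9 + 5 = 15
C(6) = 1 + C(5) + C(4) = 1 + 15 + 9 = 25
C(7) = 1 + C(6) + C(5) = 1 + 25 + 15 = 41
C(8) = 1 + C(7) + C(6) = 1 + 41 + 25 = 67
C(9) = 1 + C(8) + C(7) = 1 + 67 + 41 = 109
C(10) = 1 + C(9) + C(8) = 1 + 109 + 67 = 177
C(11) = 1 + C(10) + C(9) = 1 + 177 + 109 = 287
C(12) = 1 + C(11) + C(10) = 1 + 287 + 177 = 465
C(13) = 1 + C(12) + C(11) = 1 + 465 + 287 = 753
C(14) = 1 + C(13) + C(12) = 1 + 753 + 465 = 1219
C(15) = 1 + C(14) + C(13) = 1 + 1219 + 753 = 1973
C(16) = 1 + C(15) + C(14) = 1 + 1973 + 1219 = 3193
C(17) = 1 + C(16) + C(15) = 1 + 3193 + 1973 = 5167
C(18) = 1 + C(17) + C(16) = 1 + 5167 + 3193 = 8361
C(19) = 1 + C(18) + C(17) = 1 + 8361 + 5167 = 13529
C(20) = 1 + C(19) + C(18) = 1 + 13529 + 8361 = 21891
C(21) = 1 + C(20) + C(19) = 1 + 21891 + 13529 = 35421
C(22) = 1 + C(21) + C(20) = 1 + 35421 + 21891 = 57313
C(23) = 1 + C(22) + C(21) = 1 + 57313 + 35421 = 92735

92735


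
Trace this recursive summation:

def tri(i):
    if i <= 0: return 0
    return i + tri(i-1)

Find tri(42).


tri(42)
= 42 + 41 + 40 + 39 + 38 + 37 + 36 + 35 + 34 + 33 + 32 + 31 + 30 + 29 + 28 + 27 + 26 + 25 + 24 + 23 + 22 + 21 + 20 + 19 + 18 + 17 + 16 + 15 + 14 + 13 + 12 + 11 + 10 + 9 + 8 + 7 + 6 + 5 + 4 + 3 + 2 + 1 + tri(0)
= 42 + 41 + 40 + 39 + 38 + 37 + 36 + 35 + 34 + 33 + 32 + 31 + 30 + 29 + 28 + 27 + 26 + 25 + 24 + 23 + 22 + 21 + 20 + 19 + 18 + 17 + 16 + 15 + 14 + 13 + 12 + 11 + 10 + 9 + 8 + 7 + 6 + 5 + 4 + 3 + 2 + 1 + 0
= 903

903


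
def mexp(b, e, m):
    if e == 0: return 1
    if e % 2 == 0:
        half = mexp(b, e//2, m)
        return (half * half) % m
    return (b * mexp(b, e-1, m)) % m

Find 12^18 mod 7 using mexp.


mexp(12, 18, 7): e is even, compute mexp(12, 9, 7)
  mexp(12, 9, 7): e is odd, compute mexp(12, 8, 7)
    mexp(12, 8, 7): e is even, compute mexp(12, 4, 7)
      mexp(12, 4, 7): e is even, compute mexp(12, 2, 7)
        mexp(12, 2, 7): e is even, compute mexp(12, 1, 7)
          mexp(12, 1, 7): e is odd, compute mexp(12, 0, 7)
          mexp(12, 0, 7) = 1
          (12 * 1) % 7 = 5
        half=5, (5*5) % 7 = 4
      half=4, (4*4) % 7 = 2
    half=2, (2*2) % 7 = 4
  (12 * 4) % 7 = 6
half=6, (6*6) % 7 = 1

1


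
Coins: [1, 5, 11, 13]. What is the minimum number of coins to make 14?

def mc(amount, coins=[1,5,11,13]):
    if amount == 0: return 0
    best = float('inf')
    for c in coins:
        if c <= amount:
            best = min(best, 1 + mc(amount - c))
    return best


Building up with DP:
mc(0) = 0
mc(1) = min(1+mc(0)=1+0=1) = 1
mc(2) = min(1+mc(1)=1+1=2) = 2
mc(3) = min(1+mc(2)=1+2=3) = 3
mc(4) = min(1+mc(3)=1+3=4) = 4
mc(5) = min(1+mc(4)=1+4=5, 1+mc(0)=1+0=1) = 1
mc(6) = min(1+mc(5)=1+1=2, 1+mc(1)=1+1=2) = 2
mc(7) = min(1+mc(6)=1+2=3, 1+mc(2)=1+2=3) = 3
mc(8) = min(1+mc(7)=1+3=4, 1+mc(3)=1+3=4) = 4
mc(9) = min(1+mc(8)=1+4=5, 1+mc(4)=1+4=5) = 5
mc(10) = min(1+mc(9)=1+5=6, 1+mc(5)=1+1=2) = 2
mc(11) = min(1+mc(10)=1+2=3, 1+mc(6)=1+2=3, 1+mc(0)=1+0=1) = 1
mc(12) = min(1+mc(11)=1+1=2, 1+mc(7)=1+3=4, 1+mc(1)=1+1=2) = 2
mc(13) = min(1+mc(12)=1+2=3, 1+mc(8)=1+4=5, 1+mc(2)=1+2=3, 1+mc(0)=1+0=1) = 1
mc(14) = min(1+mc(13)=1+1=2, 1+mc(9)=1+5=6, 1+mc(3)=1+3=4, 1+mc(1)=1+1=2) = 2

2


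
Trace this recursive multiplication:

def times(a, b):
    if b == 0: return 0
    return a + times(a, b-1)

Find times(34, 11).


times(34, 11) = 34 + times(34, 10)
times(34, 10) = 34 + times(34, 9)
times(34, 9) = 34 + times(34, 8)
times(34, 8) = 34 + times(34, 7)
times(34, 7) = 34 + times(34, 6)
times(34, 6) = 34 + times(34, 5)
times(34, 5) = 34 + times(34, 4)
times(34, 4) = 34 + times(34, 3)
times(34, 3) = 34 + times(34, 2)
times(34, 2) = 34 + times(34, 1)
times(34, 1) = 34 + times(34, 0)
times(34, 0) = 0  (base case)
Total: 34 + 34 + 34 + 34 + 34 + 34 + 34 + 34 + 34 + 34 + 34 + 0 = 374

374


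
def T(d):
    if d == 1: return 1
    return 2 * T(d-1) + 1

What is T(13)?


T(13) = 2 * T(12) + 1
T(12) = 2 * T(11) + 1
T(11) = 2 * T(10) + 1
T(10) = 2 * T(9) + 1
T(9) = 2 * T(8) + 1
T(8) = 2 * T(7) + 1
T(7) = 2 * T(6) + 1
T(6) = 2 * T(5) + 1
T(5) = 2 * T(4) + 1
T(4) = 2 * T(3) + 1
T(3) = 2 * T(2) + 1
T(2) = 2 * T(1) + 1
T(1) = 1  (base case)
T(2) = 2 * 1 + 1 = 3
T(3) = 2 * 3 + 1 = 7
T(4) = 2 * 7 + 1 = 15
T(5) = 2 * 15 + 1 = 31
T(6) = 2 * 31 + 1 = 63
T(7) = 2 * 63 + 1 = 127
T(8) = 2 * 127 + 1 = 255
T(9) = 2 * 255 + 1 = 511
T(10) = 2 * 511 + 1 = 1023
T(11) = 2 * 1023 + 1 = 2047
T(12) = 2 * 2047 + 1 = 4095
T(13) = 2 * 4095 + 1 = 8191

8191


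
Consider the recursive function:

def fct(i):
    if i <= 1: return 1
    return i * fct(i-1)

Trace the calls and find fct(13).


fct(13)
= 13 * fct(12)
= 13 * 12 * fct(11)
= 13 * 12 * 11 * fct(10)
= 13 * 12 * 11 * 10 * fct(9)
= 13 * 12 * 11 * 10 * 9 * fct(8)
= 13 * 12 * 11 * 10 * 9 * 8 * fct(7)
= 13 * 12 * 11 * 10 * 9 * 8 * 7 * fct(6)
= 13 * 12 * 11 * 10 * 9 * 8 * 7 * 6 * fct(5)
= 13 * 12 * 11 * 10 * 9 * 8 * 7 * 6 * 5 * fct(4)
= 13 * 12 * 11 * 10 * 9 * 8 * 7 * 6 * 5 * 4 * fct(3)
= 13 * 12 * 11 * 10 * 9 * 8 * 7 * 6 * 5 * 4 * 3 * fct(2)
= 13 * 12 * 11 * 10 * 9 * 8 * 7 * 6 * 5 * 4 * 3 * 2 * fct(1)
= 13 * 12 * 11 * 10 * 9 * 8 * 7 * 6 * 5 * 4 * 3 * 2 * 1
= 6227020800

6227020800


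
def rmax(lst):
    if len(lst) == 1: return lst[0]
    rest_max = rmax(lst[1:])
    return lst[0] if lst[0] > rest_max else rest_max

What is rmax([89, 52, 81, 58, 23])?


rmax([89, 52, 81, 58, 23]): compare 89 with rmax([52, 81, 58, 23])
rmax([52, 81, 58, 23]): compare 52 with rmax([81, 58, 23])
rmax([81, 58, 23]): compare 81 with rmax([58, 23])
rmax([58, 23]): compare 58 with rmax([23])
rmax([23]) = 23  (base case)
Compare 58 with 23 -> 58
Compare 81 with 58 -> 81
Compare 52 with 81 -> 81
Compare 89 with 81 -> 89

89


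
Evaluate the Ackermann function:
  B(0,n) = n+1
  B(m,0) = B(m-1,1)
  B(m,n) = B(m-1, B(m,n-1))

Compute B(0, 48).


B(0, 48) = 49
Result: B(0, 48) = 49

49


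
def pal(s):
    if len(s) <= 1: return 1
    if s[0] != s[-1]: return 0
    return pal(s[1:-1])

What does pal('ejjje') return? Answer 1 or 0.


pal('ejjje'): s[0]='e' == s[-1]='e' -> check pal('jjj')
pal('jjj'): s[0]='j' == s[-1]='j' -> check pal('j')
pal('j'): len <= 1 -> return 1  (base case)
Result: 1 (palindrome)

1


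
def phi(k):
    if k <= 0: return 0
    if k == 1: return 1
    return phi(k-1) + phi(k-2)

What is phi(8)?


Computing phi(8) bottom-up:
phi(0) = 0
phi(1) = 1
phi(2) = phi(1) + phi(0) = 1 + 0 = 1
phi(3) = phi(2) + phi(1) = 1 + 1 = 2
phi(4) = phi(3) + phi(2) = 2 + 1 = 3
phi(5) = phi(4) + phi(3) = 3 + 2 = 5
phi(6) = phi(5) + phi(4) = 5 + 3 = 8
phi(7) = phi(6) + phi(5) = 8 + 5 = 13
phi(8) = phi(7) + phi(6) = 13 + 8 = 21

21


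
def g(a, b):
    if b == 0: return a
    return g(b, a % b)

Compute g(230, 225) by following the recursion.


g(230, 225) = g(225, 5)
g(225, 5) = g(5, 0)
g(5, 0) = 5  (base case)

5


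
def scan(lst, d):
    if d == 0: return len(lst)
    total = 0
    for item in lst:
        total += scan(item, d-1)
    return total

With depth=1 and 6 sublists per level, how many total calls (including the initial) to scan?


At depth 0 (root): 1 call
At depth 1: each of 1 parents calls scan on 6 children = 6 calls
Total: 1 + 6 = 7

7


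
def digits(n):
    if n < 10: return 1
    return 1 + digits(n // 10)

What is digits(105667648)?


digits(105667648) = 1 + digits(10566764)
digits(10566764) = 1 + digits(1056676)
digits(1056676) = 1 + digits(105667)
digits(105667) = 1 + digits(10566)
digits(10566) = 1 + digits(1056)
digits(1056) = 1 + digits(105)
digits(105) = 1 + digits(10)
digits(10) = 1 + digits(1)
digits(1) = 1  (base case: 1 < 10)
Unwinding: 1 + 1 + 1 + 1 + 1 + 1 + 1 + 1 + 1 = 9

9


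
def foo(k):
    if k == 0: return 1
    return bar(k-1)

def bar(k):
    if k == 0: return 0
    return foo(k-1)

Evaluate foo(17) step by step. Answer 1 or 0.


foo(17) = bar(16)
bar(16) = foo(15)
foo(15) = bar(14)
bar(14) = foo(13)
foo(13) = bar(12)
bar(12) = foo(11)
foo(11) = bar(10)
bar(10) = foo(9)
foo(9) = bar(8)
bar(8) = foo(7)
foo(7) = bar(6)
bar(6) = foo(5)
foo(5) = bar(4)
bar(4) = foo(3)
foo(3) = bar(2)
bar(2) = foo(1)
foo(1) = bar(0)
bar(0) = 0  (base case)
Result: 0

0


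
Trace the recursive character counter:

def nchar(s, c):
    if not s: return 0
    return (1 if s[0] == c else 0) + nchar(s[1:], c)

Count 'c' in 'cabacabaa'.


s[0]='c' == 'c' -> 1
s[0]='a' != 'c' -> 0
s[0]='b' != 'c' -> 0
s[0]='a' != 'c' -> 0
s[0]='c' == 'c' -> 1
s[0]='a' != 'c' -> 0
s[0]='b' != 'c' -> 0
s[0]='a' != 'c' -> 0
s[0]='a' != 'c' -> 0
Sum: 1 + 0 + 0 + 0 + 1 + 0 + 0 + 0 + 0 = 2

2


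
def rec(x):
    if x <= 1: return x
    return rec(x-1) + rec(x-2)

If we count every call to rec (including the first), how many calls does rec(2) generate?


Let C(n) = total calls for rec(n)
C(0) = 1, C(1) = 1
C(2) = 1 + C(1) + C(0) = 1 + 1 + 1 = 3

3


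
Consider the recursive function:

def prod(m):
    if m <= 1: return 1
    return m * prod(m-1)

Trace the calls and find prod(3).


prod(3)
= 3 * prod(2)
= 3 * 2 * prod(1)
= 3 * 2 * 1
= 6

6


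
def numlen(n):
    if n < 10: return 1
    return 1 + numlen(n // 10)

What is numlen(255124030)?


numlen(255124030) = 1 + numlen(25512403)
numlen(25512403) = 1 + numlen(2551240)
numlen(2551240) = 1 + numlen(255124)
numlen(255124) = 1 + numlen(25512)
numlen(25512) = 1 + numlen(2551)
numlen(2551) = 1 + numlen(255)
numlen(255) = 1 + numlen(25)
numlen(25) = 1 + numlen(2)
numlen(2) = 1  (base case: 2 < 10)
Unwinding: 1 + 1 + 1 + 1 + 1 + 1 + 1 + 1 + 1 = 9

9


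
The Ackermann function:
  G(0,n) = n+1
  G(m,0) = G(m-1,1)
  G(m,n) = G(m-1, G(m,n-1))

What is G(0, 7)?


G(0, 7) = 8
Result: G(0, 7) = 8

8


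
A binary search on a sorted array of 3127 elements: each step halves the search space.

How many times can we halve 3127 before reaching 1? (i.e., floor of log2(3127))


3127 / 2 = 1563
1563 / 2 = 781
781 / 2 = 390
390 / 2 = 195
195 / 2 = 97
97 / 2 = 48
48 / 2 = 24
24 / 2 = 12
12 / 2 = 6
6 / 2 = 3
3 / 2 = 1
Reached 1 after 11 halvings

11


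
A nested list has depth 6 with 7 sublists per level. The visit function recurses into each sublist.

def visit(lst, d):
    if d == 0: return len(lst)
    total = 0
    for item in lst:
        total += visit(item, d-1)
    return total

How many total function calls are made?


At depth 0 (root): 1 call
At depth 1: each of 1 parents calls visit on 7 children = 7 calls
At depth 2: each of 7 parents calls visit on 7 children = 49 calls
At depth 3: each of 49 parents calls visit on 7 children = 343 calls
At depth 4: each of 343 parents calls visit on 7 children = 2401 calls
At depth 5: each of 2401 parents calls visit on 7 children = 16807 calls
At depth 6: each of 16807 parents calls visit on 7 children = 117649 calls
Total: 1 + 7 + 49 + 343 + 2401 + 16807 + 117649 = 137257

137257


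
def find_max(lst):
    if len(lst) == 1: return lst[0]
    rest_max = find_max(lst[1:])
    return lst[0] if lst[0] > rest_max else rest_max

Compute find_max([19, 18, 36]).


find_max([19, 18, 36]): compare 19 with find_max([18, 36])
find_max([18, 36]): compare 18 with find_max([36])
find_max([36]) = 36  (base case)
Compare 18 with 36 -> 36
Compare 19 with 36 -> 36

36


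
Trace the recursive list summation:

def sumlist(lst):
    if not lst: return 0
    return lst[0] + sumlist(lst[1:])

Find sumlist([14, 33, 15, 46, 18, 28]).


sumlist([14, 33, 15, 46, 18, 28]) = 14 + sumlist([33, 15, 46, 18, 28])
sumlist([33, 15, 46, 18, 28]) = 33 + sumlist([15, 46, 18, 28])
sumlist([15, 46, 18, 28]) = 15 + sumlist([46, 18, 28])
sumlist([46, 18, 28]) = 46 + sumlist([18, 28])
sumlist([18, 28]) = 18 + sumlist([28])
sumlist([28]) = 28 + sumlist([])
sumlist([]) = 0  (base case)
Total: 14 + 33 + 15 + 46 + 18 + 28 + 0 = 154

154


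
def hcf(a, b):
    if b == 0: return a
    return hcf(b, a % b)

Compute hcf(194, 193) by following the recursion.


hcf(194, 193) = hcf(193, 1)
hcf(193, 1) = hcf(1, 0)
hcf(1, 0) = 1  (base case)

1


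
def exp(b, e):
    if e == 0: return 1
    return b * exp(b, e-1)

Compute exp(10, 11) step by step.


exp(10, 11)
= 10 * exp(10, 10)
= 10 * 10 * exp(10, 9)
= 10 * 10 * 10 * exp(10, 8)
= 10 * 10 * 10 * 10 * exp(10, 7)
= 10 * 10 * 10 * 10 * 10 * exp(10, 6)
= 10 * 10 * 10 * 10 * 10 * 10 * exp(10, 5)
= 10 * 10 * 10 * 10 * 10 * 10 * 10 * exp(10, 4)
= 10 * 10 * 10 * 10 * 10 * 10 * 10 * 10 * exp(10, 3)
= 10 * 10 * 10 * 10 * 10 * 10 * 10 * 10 * 10 * exp(10, 2)
= 10 * 10 * 10 * 10 * 10 * 10 * 10 * 10 * 10 * 10 * exp(10, 1)
= 10 * 10 * 10 * 10 * 10 * 10 * 10 * 10 * 10 * 10 * 10 * exp(10, 0)
= 10 * 10 * 10 * 10 * 10 * 10 * 10 * 10 * 10 * 10 * 10 * 1
= 100000000000

100000000000


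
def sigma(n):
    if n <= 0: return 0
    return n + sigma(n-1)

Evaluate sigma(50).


sigma(50)
= 50 + 49 + 48 + 47 + 46 + 45 + 44 + 43 + 42 + 41 + 40 + 39 + 38 + 37 + 36 + 35 + 34 + 33 + 32 + 31 + 30 + 29 + 28 + 27 + 26 + 25 + 24 + 23 + 22 + 21 + 20 + 19 + 18 + 17 + 16 + 15 + 14 + 13 + 12 + 11 + 10 + 9 + 8 + 7 + 6 + 5 + 4 + 3 + 2 + 1 + sigma(0)
= 50 + 49 + 48 + 47 + 46 + 45 + 44 + 43 + 42 + 41 + 40 + 39 + 38 + 37 + 36 + 35 + 34 + 33 + 32 + 31 + 30 + 29 + 28 + 27 + 26 + 25 + 24 + 23 + 22 + 21 + 20 + 19 + 18 + 17 + 16 + 15 + 14 + 13 + 12 + 11 + 10 + 9 + 8 + 7 + 6 + 5 + 4 + 3 + 2 + 1 + 0
= 1275

1275


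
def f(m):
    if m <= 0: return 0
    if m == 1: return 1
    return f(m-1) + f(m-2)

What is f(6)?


Computing f(6) bottom-up:
f(0) = 0
f(1) = 1
f(2) = f(1) + f(0) = 1 + 0 = 1
f(3) = f(2) + f(1) = 1 + 1 = 2
f(4) = f(3) + f(2) = 2 + 1 = 3
f(5) = f(4) + f(3) = 3 + 2 = 5
f(6) = f(5) + f(4) = 5 + 3 = 8

8


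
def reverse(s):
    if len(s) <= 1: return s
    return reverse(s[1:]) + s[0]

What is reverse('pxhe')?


reverse('pxhe') = reverse('xhe') + 'p'
reverse('xhe') = reverse('he') + 'x'
reverse('he') = reverse('e') + 'h'
reverse('e') = 'e'  (base case)
Concatenating: 'e' + 'h' + 'x' + 'p' = 'ehxp'

ehxp


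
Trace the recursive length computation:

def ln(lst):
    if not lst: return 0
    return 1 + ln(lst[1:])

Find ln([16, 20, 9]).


ln([16, 20, 9]) = 1 + ln([20, 9])
ln([20, 9]) = 1 + ln([9])
ln([9]) = 1 + ln([])
ln([]) = 0  (base case)
Unwinding: 1 + 1 + 1 + 0 = 3

3


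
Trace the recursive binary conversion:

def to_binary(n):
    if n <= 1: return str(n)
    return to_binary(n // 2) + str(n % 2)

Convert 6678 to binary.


to_binary(6678) = to_binary(3339) + '0'
to_binary(3339) = to_binary(1669) + '1'
to_binary(1669) = to_binary(834) + '1'
to_binary(834) = to_binary(417) + '0'
to_binary(417) = to_binary(208) + '1'
to_binary(208) = to_binary(104) + '0'
to_binary(104) = to_binary(52) + '0'
to_binary(52) = to_binary(26) + '0'
to_binary(26) = to_binary(13) + '0'
to_binary(13) = to_binary(6) + '1'
to_binary(6) = to_binary(3) + '0'
to_binary(3) = to_binary(1) + '1'
to_binary(1) = '1'  (base case)
Concatenating: '1' + '1' + '0' + '1' + '0' + '0' + '0' + '0' + '1' + '0' + '1' + '1' + '0' = '1101000010110'

1101000010110


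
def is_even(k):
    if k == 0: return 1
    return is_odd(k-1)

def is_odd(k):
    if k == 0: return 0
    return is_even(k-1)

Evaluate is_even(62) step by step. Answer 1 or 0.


is_even(62) = is_odd(61)
is_odd(61) = is_even(60)
is_even(60) = is_odd(59)
is_odd(59) = is_even(58)
is_even(58) = is_odd(57)
is_odd(57) = is_even(56)
is_even(56) = is_odd(55)
is_odd(55) = is_even(54)
is_even(54) = is_odd(53)
is_odd(53) = is_even(52)
is_even(52) = is_odd(51)
is_odd(51) = is_even(50)
is_even(50) = is_odd(49)
is_odd(49) = is_even(48)
is_even(48) = is_odd(47)
is_odd(47) = is_even(46)
is_even(46) = is_odd(45)
is_odd(45) = is_even(44)
is_even(44) = is_odd(43)
is_odd(43) = is_even(42)
is_even(42) = is_odd(41)
is_odd(41) = is_even(40)
is_even(40) = is_odd(39)
is_odd(39) = is_even(38)
is_even(38) = is_odd(37)
is_odd(37) = is_even(36)
is_even(36) = is_odd(35)
is_odd(35) = is_even(34)
is_even(34) = is_odd(33)
is_odd(33) = is_even(32)
is_even(32) = is_odd(31)
is_odd(31) = is_even(30)
is_even(30) = is_odd(29)
is_odd(29) = is_even(28)
is_even(28) = is_odd(27)
is_odd(27) = is_even(26)
is_even(26) = is_odd(25)
is_odd(25) = is_even(24)
is_even(24) = is_odd(23)
is_odd(23) = is_even(22)
is_even(22) = is_odd(21)
is_odd(21) = is_even(20)
is_even(20) = is_odd(19)
is_odd(19) = is_even(18)
is_even(18) = is_odd(17)
is_odd(17) = is_even(16)
is_even(16) = is_odd(15)
is_odd(15) = is_even(14)
is_even(14) = is_odd(13)
is_odd(13) = is_even(12)
is_even(12) = is_odd(11)
is_odd(11) = is_even(10)
is_even(10) = is_odd(9)
is_odd(9) = is_even(8)
is_even(8) = is_odd(7)
is_odd(7) = is_even(6)
is_even(6) = is_odd(5)
is_odd(5) = is_even(4)
is_even(4) = is_odd(3)
is_odd(3) = is_even(2)
is_even(2) = is_odd(1)
is_odd(1) = is_even(0)
is_even(0) = 1  (base case)
Result: 1

1


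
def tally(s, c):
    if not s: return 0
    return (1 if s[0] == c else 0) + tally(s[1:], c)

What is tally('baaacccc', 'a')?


s[0]='b' != 'a' -> 0
s[0]='a' == 'a' -> 1
s[0]='a' == 'a' -> 1
s[0]='a' == 'a' -> 1
s[0]='c' != 'a' -> 0
s[0]='c' != 'a' -> 0
s[0]='c' != 'a' -> 0
s[0]='c' != 'a' -> 0
Sum: 0 + 1 + 1 + 1 + 0 + 0 + 0 + 0 = 3

3


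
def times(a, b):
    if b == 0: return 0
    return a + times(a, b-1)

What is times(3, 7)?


times(3, 7) = 3 + times(3, 6)
times(3, 6) = 3 + times(3, 5)
times(3, 5) = 3 + times(3, 4)
times(3, 4) = 3 + times(3, 3)
times(3, 3) = 3 + times(3, 2)
times(3, 2) = 3 + times(3, 1)
times(3, 1) = 3 + times(3, 0)
times(3, 0) = 0  (base case)
Total: 3 + 3 + 3 + 3 + 3 + 3 + 3 + 0 = 21

21


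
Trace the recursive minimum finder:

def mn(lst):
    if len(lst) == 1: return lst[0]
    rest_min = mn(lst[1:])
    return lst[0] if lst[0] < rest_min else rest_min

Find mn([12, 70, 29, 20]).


mn([12, 70, 29, 20]): compare 12 with mn([70, 29, 20])
mn([70, 29, 20]): compare 70 with mn([29, 20])
mn([29, 20]): compare 29 with mn([20])
mn([20]) = 20  (base case)
Compare 29 with 20 -> 20
Compare 70 with 20 -> 20
Compare 12 with 20 -> 12

12


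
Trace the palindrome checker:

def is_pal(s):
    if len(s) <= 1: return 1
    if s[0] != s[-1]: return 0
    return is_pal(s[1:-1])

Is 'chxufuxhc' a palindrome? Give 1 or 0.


is_pal('chxufuxhc'): s[0]='c' == s[-1]='c' -> check is_pal('hxufuxh')
is_pal('hxufuxh'): s[0]='h' == s[-1]='h' -> check is_pal('xufux')
is_pal('xufux'): s[0]='x' == s[-1]='x' -> check is_pal('ufu')
is_pal('ufu'): s[0]='u' == s[-1]='u' -> check is_pal('f')
is_pal('f'): len <= 1 -> return 1  (base case)
Result: 1 (palindrome)

1


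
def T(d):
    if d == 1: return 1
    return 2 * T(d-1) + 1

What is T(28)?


T(28) = 2 * T(27) + 1
T(27) = 2 * T(26) + 1
T(26) = 2 * T(25) + 1
T(25) = 2 * T(24) + 1
T(24) = 2 * T(23) + 1
T(23) = 2 * T(22) + 1
T(22) = 2 * T(21) + 1
T(21) = 2 * T(20) + 1
T(20) = 2 * T(19) + 1
T(19) = 2 * T(18) + 1
T(18) = 2 * T(17) + 1
T(17) = 2 * T(16) + 1
T(16) = 2 * T(15) + 1
T(15) = 2 * T(14) + 1
T(14) = 2 * T(13) + 1
T(13) = 2 * T(12) + 1
T(12) = 2 * T(11) + 1
T(11) = 2 * T(10) + 1
T(10) = 2 * T(9) + 1
T(9) = 2 * T(8) + 1
T(8) = 2 * T(7) + 1
T(7) = 2 * T(6) + 1
T(6) = 2 * T(5) + 1
T(5) = 2 * T(4) + 1
T(4) = 2 * T(3) + 1
T(3) = 2 * T(2) + 1
T(2) = 2 * T(1) + 1
T(1) = 1  (base case)
T(2) = 2 * 1 + 1 = 3
T(3) = 2 * 3 + 1 = 7
T(4) = 2 * 7 + 1 = 15
T(5) = 2 * 15 + 1 = 31
T(6) = 2 * 31 + 1 = 63
T(7) = 2 * 63 + 1 = 127
T(8) = 2 * 127 + 1 = 255
T(9) = 2 * 255 + 1 = 511
T(10) = 2 * 511 + 1 = 1023
T(11) = 2 * 1023 + 1 = 2047
T(12) = 2 * 2047 + 1 = 4095
T(13) = 2 * 4095 + 1 = 8191
T(14) = 2 * 8191 + 1 = 16383
T(15) = 2 * 16383 + 1 = 32767
T(16) = 2 * 32767 + 1 = 65535
T(17) = 2 * 65535 + 1 = 131071
T(18) = 2 * 131071 + 1 = 262143
T(19) = 2 * 262143 + 1 = 524287
T(20) = 2 * 524287 + 1 = 1048575
T(21) = 2 * 1048575 + 1 = 2097151
T(22) = 2 * 2097151 + 1 = 4194303
T(23) = 2 * 4194303 + 1 = 8388607
T(24) = 2 * 8388607 + 1 = 16777215
T(25) = 2 * 16777215 + 1 = 33554431
T(26) = 2 * 33554431 + 1 = 67108863
T(27) = 2 * 67108863 + 1 = 134217727
T(28) = 2 * 134217727 + 1 = 268435455

268435455


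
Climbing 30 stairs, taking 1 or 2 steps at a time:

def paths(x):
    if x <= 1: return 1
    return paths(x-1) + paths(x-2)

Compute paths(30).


Building up from base cases:
paths(0) = 1
paths(1) = 1
paths(2) = paths(1) + paths(0) = 1 + 1 = 2
paths(3) = paths(2) + paths(1) = 2 + 1 = 3
paths(4) = paths(3) + paths(2) = 3 + 2 = 5
paths(5) = paths(4) + paths(3) = 5 + 3 = 8
paths(6) = paths(5) + paths(4) = 8 + 5 = 13
paths(7) = paths(6) + paths(5) = 13 + 8 = 21
paths(8) = paths(7) + paths(6) = 21 + 13 = 34
paths(9) = paths(8) + paths(7) = 34 + 21 = 55
paths(10) = paths(9) + paths(8) = 55 + 34 = 89
paths(11) = paths(10) + paths(9) = 89 + 55 = 144
paths(12) = paths(11) + paths(10) = 144 + 89 = 233
paths(13) = paths(12) + paths(11) = 233 + 144 = 377
paths(14) = paths(13) + paths(12) = 377 + 233 = 610
paths(15) = paths(14) + paths(13) = 610 + 377 = 987
paths(16) = paths(15) + paths(14) = 987 + 610 = 1597
paths(17) = paths(16) + paths(15) = 1597 + 987 = 2584
paths(18) = paths(17) + paths(16) = 2584 + 1597 = 4181
paths(19) = paths(18) + paths(17) = 4181 + 2584 = 6765
paths(20) = paths(19) + paths(18) = 6765 + 4181 = 10946
paths(21) = paths(20) + paths(19) = 10946 + 6765 = 17711
paths(22) = paths(21) + paths(20) = 17711 + 10946 = 28657
paths(23) = paths(22) + paths(21) = 28657 + 17711 = 46368
paths(24) = paths(23) + paths(22) = 46368 + 28657 = 75025
paths(25) = paths(24) + paths(23) = 75025 + 46368 = 121393
paths(26) = paths(25) + paths(24) = 121393 + 75025 = 196418
paths(27) = paths(26) + paths(25) = 196418 + 121393 = 317811
paths(28) = paths(27) + paths(26) = 317811 + 196418 = 514229
paths(29) = paths(28) + paths(27) = 514229 + 317811 = 832040
paths(30) = paths(29) + paths(28) = 832040 + 514229 = 1346269

1346269


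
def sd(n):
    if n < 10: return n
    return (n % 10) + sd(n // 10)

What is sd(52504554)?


sd(52504554) = 4 + sd(5250455)
sd(5250455) = 5 + sd(525045)
sd(525045) = 5 + sd(52504)
sd(52504) = 4 + sd(5250)
sd(5250) = 0 + sd(525)
sd(525) = 5 + sd(52)
sd(52) = 2 + sd(5)
sd(5) = 5  (base case)
Total: 4 + 5 + 5 + 4 + 0 + 5 + 2 + 5 = 30

30


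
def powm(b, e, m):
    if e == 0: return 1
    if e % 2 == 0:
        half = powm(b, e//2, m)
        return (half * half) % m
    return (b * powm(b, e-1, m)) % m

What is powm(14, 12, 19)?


powm(14, 12, 19): e is even, compute powm(14, 6, 19)
  powm(14, 6, 19): e is even, compute powm(14, 3, 19)
    powm(14, 3, 19): e is odd, compute powm(14, 2, 19)
      powm(14, 2, 19): e is even, compute powm(14, 1, 19)
        powm(14, 1, 19): e is odd, compute powm(14, 0, 19)
          powm(14, 0, 19) = 1
        (14 * 1) % 19 = 14
      half=14, (14*14) % 19 = 6
    (14 * 6) % 19 = 8
  half=8, (8*8) % 19 = 7
half=7, (7*7) % 19 = 11

11


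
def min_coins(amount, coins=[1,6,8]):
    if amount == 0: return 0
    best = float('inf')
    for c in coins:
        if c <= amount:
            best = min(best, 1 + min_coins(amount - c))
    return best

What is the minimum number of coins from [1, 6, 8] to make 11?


Building up with DP:
min_coins(0) = 0
min_coins(1) = min(1+min_coins(0)=1+0=1) = 1
min_coins(2) = min(1+min_coins(1)=1+1=2) = 2
min_coins(3) = min(1+min_coins(2)=1+2=3) = 3
min_coins(4) = min(1+min_coins(3)=1+3=4) = 4
min_coins(5) = min(1+min_coins(4)=1+4=5) = 5
min_coins(6) = min(1+min_coins(5)=1+5=6, 1+min_coins(0)=1+0=1) = 1
min_coins(7) = min(1+min_coins(6)=1+1=2, 1+min_coins(1)=1+1=2) = 2
min_coins(8) = min(1+min_coins(7)=1+2=3, 1+min_coins(2)=1+2=3, 1+min_coins(0)=1+0=1) = 1
min_coins(9) = min(1+min_coins(8)=1+1=2, 1+min_coins(3)=1+3=4, 1+min_coins(1)=1+1=2) = 2
min_coins(10) = min(1+min_coins(9)=1+2=3, 1+min_coins(4)=1+4=5, 1+min_coins(2)=1+2=3) = 3
min_coins(11) = min(1+min_coins(10)=1+3=4, 1+min_coins(5)=1+5=6, 1+min_coins(3)=1+3=4) = 4

4
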